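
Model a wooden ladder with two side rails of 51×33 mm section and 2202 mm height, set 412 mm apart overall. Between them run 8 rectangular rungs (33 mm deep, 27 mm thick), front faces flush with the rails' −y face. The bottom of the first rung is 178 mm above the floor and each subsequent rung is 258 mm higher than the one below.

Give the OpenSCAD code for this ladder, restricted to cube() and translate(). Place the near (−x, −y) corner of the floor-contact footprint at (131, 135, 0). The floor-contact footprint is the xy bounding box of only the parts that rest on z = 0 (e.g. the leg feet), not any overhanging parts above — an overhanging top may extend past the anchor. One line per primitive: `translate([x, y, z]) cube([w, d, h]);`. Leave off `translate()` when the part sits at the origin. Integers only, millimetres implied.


translate([131, 135, 0]) cube([51, 33, 2202]);
translate([492, 135, 0]) cube([51, 33, 2202]);
translate([182, 135, 178]) cube([310, 33, 27]);
translate([182, 135, 436]) cube([310, 33, 27]);
translate([182, 135, 694]) cube([310, 33, 27]);
translate([182, 135, 952]) cube([310, 33, 27]);
translate([182, 135, 1210]) cube([310, 33, 27]);
translate([182, 135, 1468]) cube([310, 33, 27]);
translate([182, 135, 1726]) cube([310, 33, 27]);
translate([182, 135, 1984]) cube([310, 33, 27]);


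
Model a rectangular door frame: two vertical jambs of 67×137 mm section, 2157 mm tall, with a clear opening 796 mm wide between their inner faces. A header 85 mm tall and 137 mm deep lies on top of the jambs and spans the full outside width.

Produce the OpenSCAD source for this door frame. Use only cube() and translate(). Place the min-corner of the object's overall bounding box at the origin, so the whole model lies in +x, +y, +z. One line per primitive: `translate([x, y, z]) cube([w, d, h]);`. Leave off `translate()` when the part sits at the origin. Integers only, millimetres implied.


cube([67, 137, 2157]);
translate([863, 0, 0]) cube([67, 137, 2157]);
translate([0, 0, 2157]) cube([930, 137, 85]);


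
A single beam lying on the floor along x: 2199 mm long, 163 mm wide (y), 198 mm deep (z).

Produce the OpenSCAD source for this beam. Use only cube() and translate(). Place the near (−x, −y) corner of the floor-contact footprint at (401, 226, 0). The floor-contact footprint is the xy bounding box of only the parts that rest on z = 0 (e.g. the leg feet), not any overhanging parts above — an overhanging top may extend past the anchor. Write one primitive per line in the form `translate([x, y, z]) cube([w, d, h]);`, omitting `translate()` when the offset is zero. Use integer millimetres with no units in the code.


translate([401, 226, 0]) cube([2199, 163, 198]);


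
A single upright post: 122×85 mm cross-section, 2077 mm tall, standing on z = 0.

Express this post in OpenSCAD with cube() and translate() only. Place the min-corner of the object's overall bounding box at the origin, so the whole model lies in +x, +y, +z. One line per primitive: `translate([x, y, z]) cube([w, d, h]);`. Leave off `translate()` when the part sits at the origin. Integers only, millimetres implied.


cube([122, 85, 2077]);


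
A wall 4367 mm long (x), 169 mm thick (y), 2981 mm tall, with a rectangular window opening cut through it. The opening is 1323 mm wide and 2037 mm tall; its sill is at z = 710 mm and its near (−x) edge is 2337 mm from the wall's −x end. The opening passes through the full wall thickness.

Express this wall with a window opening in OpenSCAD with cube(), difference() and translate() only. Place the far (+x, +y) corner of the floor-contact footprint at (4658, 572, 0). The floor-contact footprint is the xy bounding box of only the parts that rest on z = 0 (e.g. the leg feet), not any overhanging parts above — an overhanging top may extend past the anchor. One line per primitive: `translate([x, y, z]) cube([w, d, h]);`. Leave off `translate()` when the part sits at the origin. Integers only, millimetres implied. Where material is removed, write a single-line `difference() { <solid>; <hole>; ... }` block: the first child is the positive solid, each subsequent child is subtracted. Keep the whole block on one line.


difference() { translate([291, 403, 0]) cube([4367, 169, 2981]); translate([2628, 403, 710]) cube([1323, 169, 2037]); }


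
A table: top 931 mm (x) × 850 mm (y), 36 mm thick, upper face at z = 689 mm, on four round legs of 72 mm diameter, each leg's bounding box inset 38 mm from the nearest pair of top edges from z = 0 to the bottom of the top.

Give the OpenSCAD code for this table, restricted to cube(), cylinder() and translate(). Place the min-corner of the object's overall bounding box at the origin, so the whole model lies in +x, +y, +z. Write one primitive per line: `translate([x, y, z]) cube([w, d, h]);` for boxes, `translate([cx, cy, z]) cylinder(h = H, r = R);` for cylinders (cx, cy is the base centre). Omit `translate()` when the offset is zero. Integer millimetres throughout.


translate([0, 0, 653]) cube([931, 850, 36]);
translate([74, 74, 0]) cylinder(h = 653, r = 36);
translate([857, 74, 0]) cylinder(h = 653, r = 36);
translate([74, 776, 0]) cylinder(h = 653, r = 36);
translate([857, 776, 0]) cylinder(h = 653, r = 36);


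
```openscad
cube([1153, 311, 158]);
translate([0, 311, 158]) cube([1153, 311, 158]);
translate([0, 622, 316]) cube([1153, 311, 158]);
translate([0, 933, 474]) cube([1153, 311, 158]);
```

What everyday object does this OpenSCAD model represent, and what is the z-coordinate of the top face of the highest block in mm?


A staircase. The total rise is 632 mm.

4 identical blocks, each offset up and back from the previous — a staircase. Each step is 158 mm tall and there are 4 of them, so the total rise is 4 × 158 = 632 mm.


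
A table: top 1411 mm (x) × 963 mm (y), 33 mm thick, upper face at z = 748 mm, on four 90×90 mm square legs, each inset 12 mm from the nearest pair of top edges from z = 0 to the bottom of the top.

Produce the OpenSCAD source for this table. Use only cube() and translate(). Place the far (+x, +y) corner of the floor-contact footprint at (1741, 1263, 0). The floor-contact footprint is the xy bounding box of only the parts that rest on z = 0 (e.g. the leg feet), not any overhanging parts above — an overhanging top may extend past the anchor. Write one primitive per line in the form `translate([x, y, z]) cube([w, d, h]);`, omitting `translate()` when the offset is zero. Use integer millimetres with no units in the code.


// leg_h = 748 - 33 = 715
translate([342, 312, 715]) cube([1411, 963, 33]);
translate([354, 324, 0]) cube([90, 90, 715]);
translate([1651, 324, 0]) cube([90, 90, 715]);
translate([354, 1173, 0]) cube([90, 90, 715]);
translate([1651, 1173, 0]) cube([90, 90, 715]);


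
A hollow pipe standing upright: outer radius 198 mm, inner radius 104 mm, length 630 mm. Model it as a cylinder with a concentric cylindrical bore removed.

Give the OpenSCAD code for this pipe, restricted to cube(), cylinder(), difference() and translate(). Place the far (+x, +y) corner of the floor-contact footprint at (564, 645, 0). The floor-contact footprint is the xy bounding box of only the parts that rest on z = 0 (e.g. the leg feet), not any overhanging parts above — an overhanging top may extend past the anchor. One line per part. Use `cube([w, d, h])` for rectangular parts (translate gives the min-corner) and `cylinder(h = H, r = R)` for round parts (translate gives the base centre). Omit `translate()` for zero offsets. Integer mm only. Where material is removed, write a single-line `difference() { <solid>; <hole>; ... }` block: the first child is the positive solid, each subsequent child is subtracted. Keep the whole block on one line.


difference() { translate([366, 447, 0]) cylinder(h = 630, r = 198); translate([366, 447, 0]) cylinder(h = 630, r = 104); }


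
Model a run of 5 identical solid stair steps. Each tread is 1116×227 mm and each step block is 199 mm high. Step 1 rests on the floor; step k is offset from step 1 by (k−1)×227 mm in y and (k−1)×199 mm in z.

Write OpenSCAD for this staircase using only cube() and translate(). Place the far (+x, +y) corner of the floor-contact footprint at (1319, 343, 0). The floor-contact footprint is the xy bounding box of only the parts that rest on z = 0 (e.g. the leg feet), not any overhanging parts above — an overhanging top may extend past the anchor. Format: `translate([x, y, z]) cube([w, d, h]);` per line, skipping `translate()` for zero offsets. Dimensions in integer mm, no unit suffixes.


translate([203, 116, 0]) cube([1116, 227, 199]);
translate([203, 343, 199]) cube([1116, 227, 199]);
translate([203, 570, 398]) cube([1116, 227, 199]);
translate([203, 797, 597]) cube([1116, 227, 199]);
translate([203, 1024, 796]) cube([1116, 227, 199]);


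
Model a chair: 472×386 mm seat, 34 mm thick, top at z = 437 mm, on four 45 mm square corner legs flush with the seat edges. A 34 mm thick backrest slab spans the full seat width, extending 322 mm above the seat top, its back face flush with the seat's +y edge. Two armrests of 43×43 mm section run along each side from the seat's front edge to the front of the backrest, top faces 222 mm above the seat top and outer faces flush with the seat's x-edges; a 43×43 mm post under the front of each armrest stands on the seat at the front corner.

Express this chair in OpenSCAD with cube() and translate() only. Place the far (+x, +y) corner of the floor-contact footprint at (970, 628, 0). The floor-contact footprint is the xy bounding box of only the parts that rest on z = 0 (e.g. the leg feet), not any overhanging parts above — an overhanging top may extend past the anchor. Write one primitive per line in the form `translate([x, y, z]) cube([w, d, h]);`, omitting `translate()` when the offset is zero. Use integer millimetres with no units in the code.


translate([498, 242, 403]) cube([472, 386, 34]);
translate([498, 242, 0]) cube([45, 45, 403]);
translate([925, 242, 0]) cube([45, 45, 403]);
translate([498, 583, 0]) cube([45, 45, 403]);
translate([925, 583, 0]) cube([45, 45, 403]);
translate([498, 594, 437]) cube([472, 34, 322]);
translate([498, 242, 616]) cube([43, 352, 43]);
translate([927, 242, 616]) cube([43, 352, 43]);
translate([498, 242, 437]) cube([43, 43, 179]);
translate([927, 242, 437]) cube([43, 43, 179]);


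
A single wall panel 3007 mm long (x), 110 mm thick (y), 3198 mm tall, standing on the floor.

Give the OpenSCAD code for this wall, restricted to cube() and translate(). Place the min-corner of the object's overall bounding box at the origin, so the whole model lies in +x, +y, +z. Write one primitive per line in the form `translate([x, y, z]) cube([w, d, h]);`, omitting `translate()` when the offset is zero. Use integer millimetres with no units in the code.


cube([3007, 110, 3198]);


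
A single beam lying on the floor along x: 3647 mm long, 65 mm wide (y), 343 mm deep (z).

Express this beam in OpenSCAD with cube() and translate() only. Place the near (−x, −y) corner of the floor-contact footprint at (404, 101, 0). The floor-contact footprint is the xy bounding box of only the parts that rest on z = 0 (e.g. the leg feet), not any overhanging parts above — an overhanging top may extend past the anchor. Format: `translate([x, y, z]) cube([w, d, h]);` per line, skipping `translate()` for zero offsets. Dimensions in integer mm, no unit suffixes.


translate([404, 101, 0]) cube([3647, 65, 343]);


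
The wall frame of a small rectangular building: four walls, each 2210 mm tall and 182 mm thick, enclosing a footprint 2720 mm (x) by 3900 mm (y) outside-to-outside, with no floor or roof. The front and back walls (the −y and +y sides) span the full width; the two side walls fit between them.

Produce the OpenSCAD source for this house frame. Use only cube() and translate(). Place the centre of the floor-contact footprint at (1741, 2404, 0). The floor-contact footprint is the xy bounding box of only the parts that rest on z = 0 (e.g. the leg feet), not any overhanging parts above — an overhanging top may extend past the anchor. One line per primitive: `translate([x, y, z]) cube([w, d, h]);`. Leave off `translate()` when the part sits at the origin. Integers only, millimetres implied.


translate([381, 454, 0]) cube([2720, 182, 2210]);
translate([381, 4172, 0]) cube([2720, 182, 2210]);
translate([381, 636, 0]) cube([182, 3536, 2210]);
translate([2919, 636, 0]) cube([182, 3536, 2210]);


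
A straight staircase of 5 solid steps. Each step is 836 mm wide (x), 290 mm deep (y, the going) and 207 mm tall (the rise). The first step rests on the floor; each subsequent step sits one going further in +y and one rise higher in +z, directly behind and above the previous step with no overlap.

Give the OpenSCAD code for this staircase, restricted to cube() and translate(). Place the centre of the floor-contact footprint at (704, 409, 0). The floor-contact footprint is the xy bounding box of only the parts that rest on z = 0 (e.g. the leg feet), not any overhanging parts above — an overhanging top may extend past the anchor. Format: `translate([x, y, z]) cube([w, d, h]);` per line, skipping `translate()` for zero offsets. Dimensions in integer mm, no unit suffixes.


translate([286, 264, 0]) cube([836, 290, 207]);
translate([286, 554, 207]) cube([836, 290, 207]);
translate([286, 844, 414]) cube([836, 290, 207]);
translate([286, 1134, 621]) cube([836, 290, 207]);
translate([286, 1424, 828]) cube([836, 290, 207]);


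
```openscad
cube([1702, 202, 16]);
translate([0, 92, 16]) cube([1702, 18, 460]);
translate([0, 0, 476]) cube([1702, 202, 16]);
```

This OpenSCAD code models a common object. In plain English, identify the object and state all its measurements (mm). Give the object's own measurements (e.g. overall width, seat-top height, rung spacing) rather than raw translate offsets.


An I-beam lying along x, 1702 mm long. Overall section height 492 mm. Two flanges 202 mm wide (y) and 16 mm thick, one on the floor and one at the top; a web 18 mm thick runs between them, centred on the flange width.


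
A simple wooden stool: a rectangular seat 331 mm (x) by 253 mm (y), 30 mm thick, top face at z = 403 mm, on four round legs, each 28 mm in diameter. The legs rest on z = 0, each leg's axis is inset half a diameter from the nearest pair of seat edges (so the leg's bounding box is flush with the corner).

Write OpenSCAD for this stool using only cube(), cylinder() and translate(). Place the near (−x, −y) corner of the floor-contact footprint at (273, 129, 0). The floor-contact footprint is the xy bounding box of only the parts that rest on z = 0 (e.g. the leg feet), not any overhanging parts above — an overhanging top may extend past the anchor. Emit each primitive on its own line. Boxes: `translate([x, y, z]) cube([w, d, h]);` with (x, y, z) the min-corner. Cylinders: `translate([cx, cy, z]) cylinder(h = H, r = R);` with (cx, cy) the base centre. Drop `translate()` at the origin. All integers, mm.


translate([273, 129, 373]) cube([331, 253, 30]);
translate([287, 143, 0]) cylinder(h = 373, r = 14);
translate([590, 143, 0]) cylinder(h = 373, r = 14);
translate([287, 368, 0]) cylinder(h = 373, r = 14);
translate([590, 368, 0]) cylinder(h = 373, r = 14);


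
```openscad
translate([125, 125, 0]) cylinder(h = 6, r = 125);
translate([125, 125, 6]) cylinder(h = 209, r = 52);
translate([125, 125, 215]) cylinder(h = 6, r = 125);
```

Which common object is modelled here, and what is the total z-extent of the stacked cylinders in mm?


A spool. The overall height is 221 mm.

Three coaxial cylinders, large–small–large — a spool. Two 6 mm flanges and a 209 mm core give 6 + 209 + 6 = 221 mm.


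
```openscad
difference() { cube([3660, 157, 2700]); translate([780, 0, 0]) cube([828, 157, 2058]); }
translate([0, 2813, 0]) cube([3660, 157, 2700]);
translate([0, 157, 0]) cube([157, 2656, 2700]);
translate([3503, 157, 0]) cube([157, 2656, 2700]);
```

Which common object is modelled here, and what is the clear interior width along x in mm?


A single room. The interior width is 3346 mm.

Four walls enclosing a rectangle with a door in the front wall — a room. Outside width 3660 minus two 157 mm walls gives 3346 mm.


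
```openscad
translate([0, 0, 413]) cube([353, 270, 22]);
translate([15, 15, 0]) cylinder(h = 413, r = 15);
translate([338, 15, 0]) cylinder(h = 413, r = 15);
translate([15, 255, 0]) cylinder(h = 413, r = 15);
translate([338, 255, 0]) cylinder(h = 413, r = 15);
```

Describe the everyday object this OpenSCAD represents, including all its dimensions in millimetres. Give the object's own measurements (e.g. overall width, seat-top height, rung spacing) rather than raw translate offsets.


A simple wooden stool: a rectangular seat 353 mm (x) by 270 mm (y), 22 mm thick, top face at z = 435 mm, on four round legs, each 30 mm in diameter. The legs rest on z = 0, each leg's axis is inset half a diameter from the nearest pair of seat edges (so the leg's bounding box is flush with the corner).


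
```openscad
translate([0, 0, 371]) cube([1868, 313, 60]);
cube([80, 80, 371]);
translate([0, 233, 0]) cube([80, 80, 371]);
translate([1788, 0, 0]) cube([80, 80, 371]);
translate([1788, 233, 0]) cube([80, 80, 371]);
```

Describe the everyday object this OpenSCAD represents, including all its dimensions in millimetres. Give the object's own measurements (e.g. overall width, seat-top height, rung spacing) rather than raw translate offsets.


A long wooden bench with a 1868 mm (x) × 313 mm (y) seat, 60 mm thick, its top surface 431 mm above the floor. Four 80 mm square legs at the seat corners, flush with the edges, run from z = 0 to the seat underside.


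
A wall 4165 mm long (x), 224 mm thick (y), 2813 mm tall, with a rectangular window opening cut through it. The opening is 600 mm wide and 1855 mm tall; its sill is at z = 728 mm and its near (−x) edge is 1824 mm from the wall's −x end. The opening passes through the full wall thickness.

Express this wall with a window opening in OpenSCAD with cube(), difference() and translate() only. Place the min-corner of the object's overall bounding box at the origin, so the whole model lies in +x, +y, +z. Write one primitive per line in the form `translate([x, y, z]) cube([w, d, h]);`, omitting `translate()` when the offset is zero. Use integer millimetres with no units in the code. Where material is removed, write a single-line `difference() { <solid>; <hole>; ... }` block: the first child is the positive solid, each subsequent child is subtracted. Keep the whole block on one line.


difference() { cube([4165, 224, 2813]); translate([1824, 0, 728]) cube([600, 224, 1855]); }


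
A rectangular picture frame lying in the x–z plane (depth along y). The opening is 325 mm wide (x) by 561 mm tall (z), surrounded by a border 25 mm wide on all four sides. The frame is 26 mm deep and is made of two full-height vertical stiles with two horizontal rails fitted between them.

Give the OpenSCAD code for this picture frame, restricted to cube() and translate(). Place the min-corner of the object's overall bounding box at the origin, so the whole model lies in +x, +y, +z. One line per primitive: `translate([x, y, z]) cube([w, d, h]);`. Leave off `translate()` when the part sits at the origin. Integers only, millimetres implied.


cube([25, 26, 611]);
translate([350, 0, 0]) cube([25, 26, 611]);
translate([25, 0, 0]) cube([325, 26, 25]);
translate([25, 0, 586]) cube([325, 26, 25]);


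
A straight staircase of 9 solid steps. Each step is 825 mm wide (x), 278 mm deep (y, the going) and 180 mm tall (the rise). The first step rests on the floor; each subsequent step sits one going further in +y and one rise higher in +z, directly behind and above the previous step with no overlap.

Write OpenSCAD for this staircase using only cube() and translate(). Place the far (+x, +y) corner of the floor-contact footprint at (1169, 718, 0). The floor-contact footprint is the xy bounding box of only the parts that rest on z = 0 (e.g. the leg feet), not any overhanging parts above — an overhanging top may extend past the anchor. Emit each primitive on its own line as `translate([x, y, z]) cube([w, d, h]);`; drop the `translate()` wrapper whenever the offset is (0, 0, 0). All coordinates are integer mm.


translate([344, 440, 0]) cube([825, 278, 180]);
translate([344, 718, 180]) cube([825, 278, 180]);
translate([344, 996, 360]) cube([825, 278, 180]);
translate([344, 1274, 540]) cube([825, 278, 180]);
translate([344, 1552, 720]) cube([825, 278, 180]);
translate([344, 1830, 900]) cube([825, 278, 180]);
translate([344, 2108, 1080]) cube([825, 278, 180]);
translate([344, 2386, 1260]) cube([825, 278, 180]);
translate([344, 2664, 1440]) cube([825, 278, 180]);


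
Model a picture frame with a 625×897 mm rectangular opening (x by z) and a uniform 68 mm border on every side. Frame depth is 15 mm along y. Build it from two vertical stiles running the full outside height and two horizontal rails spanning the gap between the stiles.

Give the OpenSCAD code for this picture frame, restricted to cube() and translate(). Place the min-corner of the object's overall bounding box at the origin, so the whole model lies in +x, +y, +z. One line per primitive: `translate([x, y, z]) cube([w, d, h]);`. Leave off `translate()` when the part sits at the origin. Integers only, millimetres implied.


cube([68, 15, 1033]);
translate([693, 0, 0]) cube([68, 15, 1033]);
translate([68, 0, 0]) cube([625, 15, 68]);
translate([68, 0, 965]) cube([625, 15, 68]);


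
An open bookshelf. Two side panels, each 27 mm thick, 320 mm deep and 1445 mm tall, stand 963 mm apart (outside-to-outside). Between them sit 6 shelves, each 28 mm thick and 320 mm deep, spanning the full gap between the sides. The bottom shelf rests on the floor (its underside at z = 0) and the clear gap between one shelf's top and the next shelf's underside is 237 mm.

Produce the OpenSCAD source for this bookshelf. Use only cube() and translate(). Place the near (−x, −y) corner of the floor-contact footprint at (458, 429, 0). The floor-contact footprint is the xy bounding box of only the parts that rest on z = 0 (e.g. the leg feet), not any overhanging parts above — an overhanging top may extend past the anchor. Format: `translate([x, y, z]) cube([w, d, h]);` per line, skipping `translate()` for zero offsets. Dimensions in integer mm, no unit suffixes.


translate([458, 429, 0]) cube([27, 320, 1445]);
translate([1394, 429, 0]) cube([27, 320, 1445]);
translate([485, 429, 0]) cube([909, 320, 28]);
translate([485, 429, 265]) cube([909, 320, 28]);
translate([485, 429, 530]) cube([909, 320, 28]);
translate([485, 429, 795]) cube([909, 320, 28]);
translate([485, 429, 1060]) cube([909, 320, 28]);
translate([485, 429, 1325]) cube([909, 320, 28]);


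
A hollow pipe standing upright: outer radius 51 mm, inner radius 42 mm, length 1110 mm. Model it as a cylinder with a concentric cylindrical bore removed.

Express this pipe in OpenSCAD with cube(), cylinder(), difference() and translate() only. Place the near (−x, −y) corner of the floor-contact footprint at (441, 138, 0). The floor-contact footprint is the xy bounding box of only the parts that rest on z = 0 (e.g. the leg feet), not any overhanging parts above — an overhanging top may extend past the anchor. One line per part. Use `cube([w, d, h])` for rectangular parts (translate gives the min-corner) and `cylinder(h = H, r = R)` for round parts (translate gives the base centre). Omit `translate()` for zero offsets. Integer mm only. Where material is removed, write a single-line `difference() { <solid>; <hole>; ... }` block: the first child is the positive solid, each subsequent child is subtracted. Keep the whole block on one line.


difference() { translate([492, 189, 0]) cylinder(h = 1110, r = 51); translate([492, 189, 0]) cylinder(h = 1110, r = 42); }


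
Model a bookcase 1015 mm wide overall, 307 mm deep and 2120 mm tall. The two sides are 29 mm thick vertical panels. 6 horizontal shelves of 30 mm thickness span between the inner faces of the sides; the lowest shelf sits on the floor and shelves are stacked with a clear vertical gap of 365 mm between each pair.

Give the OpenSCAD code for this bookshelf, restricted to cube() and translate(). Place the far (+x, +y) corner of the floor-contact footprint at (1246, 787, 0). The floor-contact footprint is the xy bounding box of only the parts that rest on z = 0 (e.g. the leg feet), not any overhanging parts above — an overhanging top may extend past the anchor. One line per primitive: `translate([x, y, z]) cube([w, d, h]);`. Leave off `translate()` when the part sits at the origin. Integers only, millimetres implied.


translate([231, 480, 0]) cube([29, 307, 2120]);
translate([1217, 480, 0]) cube([29, 307, 2120]);
translate([260, 480, 0]) cube([957, 307, 30]);
translate([260, 480, 395]) cube([957, 307, 30]);
translate([260, 480, 790]) cube([957, 307, 30]);
translate([260, 480, 1185]) cube([957, 307, 30]);
translate([260, 480, 1580]) cube([957, 307, 30]);
translate([260, 480, 1975]) cube([957, 307, 30]);


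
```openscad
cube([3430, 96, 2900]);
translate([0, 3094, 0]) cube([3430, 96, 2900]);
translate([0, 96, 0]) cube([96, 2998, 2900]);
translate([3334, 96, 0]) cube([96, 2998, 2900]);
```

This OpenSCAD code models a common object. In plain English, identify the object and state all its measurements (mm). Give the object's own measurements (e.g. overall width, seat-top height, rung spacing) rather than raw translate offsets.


The wall frame of a small rectangular building: four walls, each 2900 mm tall and 96 mm thick, enclosing a footprint 3430 mm (x) by 3190 mm (y) outside-to-outside, with no floor or roof. The front and back walls (the −y and +y sides) span the full width; the two side walls fit between them.


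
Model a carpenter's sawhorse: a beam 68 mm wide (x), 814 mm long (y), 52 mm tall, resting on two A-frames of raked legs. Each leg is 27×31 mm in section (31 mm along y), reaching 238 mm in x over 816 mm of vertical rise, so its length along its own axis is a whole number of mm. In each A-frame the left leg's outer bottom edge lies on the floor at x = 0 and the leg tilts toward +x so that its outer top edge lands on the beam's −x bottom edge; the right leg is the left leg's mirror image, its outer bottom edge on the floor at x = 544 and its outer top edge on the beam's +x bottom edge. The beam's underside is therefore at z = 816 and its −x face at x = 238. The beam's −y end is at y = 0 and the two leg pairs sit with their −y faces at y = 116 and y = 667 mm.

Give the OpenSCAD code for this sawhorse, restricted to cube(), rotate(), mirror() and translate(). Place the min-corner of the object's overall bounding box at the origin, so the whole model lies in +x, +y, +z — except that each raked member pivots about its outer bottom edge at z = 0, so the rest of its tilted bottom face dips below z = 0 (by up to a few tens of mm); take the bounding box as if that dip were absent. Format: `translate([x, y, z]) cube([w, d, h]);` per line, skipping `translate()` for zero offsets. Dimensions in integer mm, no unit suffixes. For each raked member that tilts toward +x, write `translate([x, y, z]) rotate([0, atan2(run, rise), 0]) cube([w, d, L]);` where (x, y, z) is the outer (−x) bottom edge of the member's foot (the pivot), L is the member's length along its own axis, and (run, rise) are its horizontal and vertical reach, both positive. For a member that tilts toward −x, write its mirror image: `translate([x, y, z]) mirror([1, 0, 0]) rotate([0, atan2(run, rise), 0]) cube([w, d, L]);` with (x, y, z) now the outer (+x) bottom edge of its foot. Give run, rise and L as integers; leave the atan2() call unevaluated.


translate([238, 0, 816]) cube([68, 814, 52]);
translate([0, 116, 0]) rotate([0, atan2(238, 816), 0]) cube([27, 31, 850]);
translate([544, 116, 0]) mirror([1, 0, 0]) rotate([0, atan2(238, 816), 0]) cube([27, 31, 850]);
translate([0, 667, 0]) rotate([0, atan2(238, 816), 0]) cube([27, 31, 850]);
translate([544, 667, 0]) mirror([1, 0, 0]) rotate([0, atan2(238, 816), 0]) cube([27, 31, 850]);


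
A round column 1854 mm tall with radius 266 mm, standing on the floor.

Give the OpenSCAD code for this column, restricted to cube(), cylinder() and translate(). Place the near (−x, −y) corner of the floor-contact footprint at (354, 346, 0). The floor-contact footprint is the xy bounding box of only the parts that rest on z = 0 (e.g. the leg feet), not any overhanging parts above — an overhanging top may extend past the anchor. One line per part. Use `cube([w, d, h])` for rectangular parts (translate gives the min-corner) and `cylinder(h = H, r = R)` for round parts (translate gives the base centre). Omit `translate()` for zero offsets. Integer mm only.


translate([620, 612, 0]) cylinder(h = 1854, r = 266);


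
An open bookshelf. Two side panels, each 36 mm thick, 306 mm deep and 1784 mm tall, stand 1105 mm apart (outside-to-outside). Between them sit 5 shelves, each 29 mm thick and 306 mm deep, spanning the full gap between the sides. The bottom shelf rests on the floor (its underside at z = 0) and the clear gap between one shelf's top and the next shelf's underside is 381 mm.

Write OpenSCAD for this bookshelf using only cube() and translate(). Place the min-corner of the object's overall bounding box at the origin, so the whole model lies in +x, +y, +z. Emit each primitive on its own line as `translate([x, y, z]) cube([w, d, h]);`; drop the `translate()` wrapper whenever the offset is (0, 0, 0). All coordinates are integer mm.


cube([36, 306, 1784]);
translate([1069, 0, 0]) cube([36, 306, 1784]);
translate([36, 0, 0]) cube([1033, 306, 29]);
translate([36, 0, 410]) cube([1033, 306, 29]);
translate([36, 0, 820]) cube([1033, 306, 29]);
translate([36, 0, 1230]) cube([1033, 306, 29]);
translate([36, 0, 1640]) cube([1033, 306, 29]);


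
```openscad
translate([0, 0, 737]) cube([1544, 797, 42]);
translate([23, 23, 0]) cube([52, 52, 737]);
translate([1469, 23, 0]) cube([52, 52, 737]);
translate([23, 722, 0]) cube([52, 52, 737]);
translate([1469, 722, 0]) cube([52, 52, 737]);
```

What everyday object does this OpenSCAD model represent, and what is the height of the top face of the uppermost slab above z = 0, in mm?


A table. The table height is 779 mm.

A 1544×797×42 slab sits at z = 737 on four 52 mm square posts — a table. The top surface is at 737 + 42 = 779 mm.


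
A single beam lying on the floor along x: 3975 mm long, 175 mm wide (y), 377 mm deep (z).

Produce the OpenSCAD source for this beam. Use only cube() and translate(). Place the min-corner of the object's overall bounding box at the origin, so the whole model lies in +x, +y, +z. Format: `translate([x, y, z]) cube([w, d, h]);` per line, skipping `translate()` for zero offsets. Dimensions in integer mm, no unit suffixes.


cube([3975, 175, 377]);


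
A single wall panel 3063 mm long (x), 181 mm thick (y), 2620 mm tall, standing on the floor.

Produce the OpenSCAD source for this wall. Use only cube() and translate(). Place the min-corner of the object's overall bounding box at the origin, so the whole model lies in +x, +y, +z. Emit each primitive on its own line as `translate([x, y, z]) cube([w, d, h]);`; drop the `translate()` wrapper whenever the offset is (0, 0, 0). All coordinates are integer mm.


cube([3063, 181, 2620]);


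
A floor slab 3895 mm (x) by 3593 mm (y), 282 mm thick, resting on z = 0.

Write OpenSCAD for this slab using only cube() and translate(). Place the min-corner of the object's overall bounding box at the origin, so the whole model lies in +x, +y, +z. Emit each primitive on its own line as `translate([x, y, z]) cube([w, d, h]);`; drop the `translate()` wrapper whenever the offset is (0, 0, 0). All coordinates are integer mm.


cube([3895, 3593, 282]);


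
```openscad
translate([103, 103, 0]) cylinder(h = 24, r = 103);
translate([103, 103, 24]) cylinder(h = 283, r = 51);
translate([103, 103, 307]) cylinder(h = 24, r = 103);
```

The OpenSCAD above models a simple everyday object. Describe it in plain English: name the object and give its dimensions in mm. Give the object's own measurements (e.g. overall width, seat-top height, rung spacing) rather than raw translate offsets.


A spool: two coaxial disc flanges of radius 103 mm and thickness 24 mm, joined by a core cylinder of radius 51 mm and height 283 mm. The lower flange rests on z = 0 and the three cylinders share a vertical axis.


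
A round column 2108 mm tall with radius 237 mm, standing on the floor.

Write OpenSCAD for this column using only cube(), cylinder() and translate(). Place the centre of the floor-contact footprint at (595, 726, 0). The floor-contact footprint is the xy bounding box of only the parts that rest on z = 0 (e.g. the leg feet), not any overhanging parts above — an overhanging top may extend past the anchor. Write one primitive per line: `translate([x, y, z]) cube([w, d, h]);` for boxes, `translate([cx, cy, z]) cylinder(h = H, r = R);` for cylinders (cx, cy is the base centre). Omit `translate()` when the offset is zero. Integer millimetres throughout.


translate([595, 726, 0]) cylinder(h = 2108, r = 237);


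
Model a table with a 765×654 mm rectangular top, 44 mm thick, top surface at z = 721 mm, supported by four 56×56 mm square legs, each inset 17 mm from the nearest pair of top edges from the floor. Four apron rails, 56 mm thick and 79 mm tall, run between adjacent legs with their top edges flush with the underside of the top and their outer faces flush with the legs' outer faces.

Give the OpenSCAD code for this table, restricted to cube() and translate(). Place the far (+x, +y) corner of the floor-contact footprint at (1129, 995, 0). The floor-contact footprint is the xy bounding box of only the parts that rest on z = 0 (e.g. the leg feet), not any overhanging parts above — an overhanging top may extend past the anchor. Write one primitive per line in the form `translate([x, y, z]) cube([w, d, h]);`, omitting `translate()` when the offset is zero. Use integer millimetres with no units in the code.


translate([381, 358, 677]) cube([765, 654, 44]);
translate([398, 375, 0]) cube([56, 56, 677]);
translate([1073, 375, 0]) cube([56, 56, 677]);
translate([398, 939, 0]) cube([56, 56, 677]);
translate([1073, 939, 0]) cube([56, 56, 677]);
translate([454, 375, 598]) cube([619, 56, 79]);
translate([454, 939, 598]) cube([619, 56, 79]);
translate([398, 431, 598]) cube([56, 508, 79]);
translate([1073, 431, 598]) cube([56, 508, 79]);


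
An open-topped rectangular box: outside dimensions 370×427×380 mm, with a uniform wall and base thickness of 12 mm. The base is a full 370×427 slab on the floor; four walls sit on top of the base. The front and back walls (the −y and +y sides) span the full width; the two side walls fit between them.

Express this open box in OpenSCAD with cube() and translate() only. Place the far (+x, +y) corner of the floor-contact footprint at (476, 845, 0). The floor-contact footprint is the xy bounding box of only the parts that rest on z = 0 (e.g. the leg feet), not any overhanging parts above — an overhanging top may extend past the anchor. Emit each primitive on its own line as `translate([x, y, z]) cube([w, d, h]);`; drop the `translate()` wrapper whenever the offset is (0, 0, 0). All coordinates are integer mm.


translate([106, 418, 0]) cube([370, 427, 12]);
translate([106, 418, 12]) cube([370, 12, 368]);
translate([106, 833, 12]) cube([370, 12, 368]);
translate([106, 430, 12]) cube([12, 403, 368]);
translate([464, 430, 12]) cube([12, 403, 368]);


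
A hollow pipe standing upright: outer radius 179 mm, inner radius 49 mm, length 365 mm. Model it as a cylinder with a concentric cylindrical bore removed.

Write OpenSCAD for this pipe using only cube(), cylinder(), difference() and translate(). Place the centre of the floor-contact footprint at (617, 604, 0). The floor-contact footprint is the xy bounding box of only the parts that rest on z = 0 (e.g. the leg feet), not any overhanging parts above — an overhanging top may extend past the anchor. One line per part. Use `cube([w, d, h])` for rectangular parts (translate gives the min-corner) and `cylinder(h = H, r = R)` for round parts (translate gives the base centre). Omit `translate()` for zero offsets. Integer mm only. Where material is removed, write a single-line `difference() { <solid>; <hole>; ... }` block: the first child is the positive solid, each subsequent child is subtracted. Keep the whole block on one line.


difference() { translate([617, 604, 0]) cylinder(h = 365, r = 179); translate([617, 604, 0]) cylinder(h = 365, r = 49); }


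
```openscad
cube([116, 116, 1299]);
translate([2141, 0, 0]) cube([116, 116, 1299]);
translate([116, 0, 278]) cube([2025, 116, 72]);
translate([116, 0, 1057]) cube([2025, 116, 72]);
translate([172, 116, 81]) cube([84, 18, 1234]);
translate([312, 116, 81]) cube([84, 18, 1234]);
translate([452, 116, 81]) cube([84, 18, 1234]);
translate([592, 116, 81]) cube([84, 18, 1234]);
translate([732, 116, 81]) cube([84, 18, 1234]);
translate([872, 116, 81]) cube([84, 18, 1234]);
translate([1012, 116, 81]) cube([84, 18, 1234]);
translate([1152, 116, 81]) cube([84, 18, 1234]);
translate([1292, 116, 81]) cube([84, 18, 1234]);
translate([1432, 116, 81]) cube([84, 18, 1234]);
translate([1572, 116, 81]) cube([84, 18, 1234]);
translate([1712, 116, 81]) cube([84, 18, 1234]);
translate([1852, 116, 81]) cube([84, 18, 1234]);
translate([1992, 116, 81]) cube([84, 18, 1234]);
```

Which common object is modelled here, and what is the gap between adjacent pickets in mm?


A fence section. The picket gap is 56 mm.

Two posts, two rails, 14 pickets — a fence section. Span 2025 mm holds 14 pickets of 84 mm with 15 equal gaps: ⌊(2025 − 14·84) / 15⌋ = 56 mm.


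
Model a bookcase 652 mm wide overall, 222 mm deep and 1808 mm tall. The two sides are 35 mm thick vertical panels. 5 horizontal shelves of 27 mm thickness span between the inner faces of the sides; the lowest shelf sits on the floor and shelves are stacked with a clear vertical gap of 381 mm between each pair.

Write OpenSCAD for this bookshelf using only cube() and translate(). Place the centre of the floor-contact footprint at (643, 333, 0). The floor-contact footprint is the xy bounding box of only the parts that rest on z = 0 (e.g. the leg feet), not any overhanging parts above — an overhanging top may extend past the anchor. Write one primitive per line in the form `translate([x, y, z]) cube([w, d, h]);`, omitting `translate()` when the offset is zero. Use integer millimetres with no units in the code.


translate([317, 222, 0]) cube([35, 222, 1808]);
translate([934, 222, 0]) cube([35, 222, 1808]);
translate([352, 222, 0]) cube([582, 222, 27]);
translate([352, 222, 408]) cube([582, 222, 27]);
translate([352, 222, 816]) cube([582, 222, 27]);
translate([352, 222, 1224]) cube([582, 222, 27]);
translate([352, 222, 1632]) cube([582, 222, 27]);


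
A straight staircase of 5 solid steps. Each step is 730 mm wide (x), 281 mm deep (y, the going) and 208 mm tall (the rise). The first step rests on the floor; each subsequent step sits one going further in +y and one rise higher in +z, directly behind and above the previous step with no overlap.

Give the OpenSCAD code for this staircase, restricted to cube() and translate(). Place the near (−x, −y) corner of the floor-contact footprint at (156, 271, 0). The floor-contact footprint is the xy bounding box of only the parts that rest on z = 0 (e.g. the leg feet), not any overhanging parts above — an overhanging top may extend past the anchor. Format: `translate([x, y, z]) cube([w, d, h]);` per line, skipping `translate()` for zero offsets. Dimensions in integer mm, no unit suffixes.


translate([156, 271, 0]) cube([730, 281, 208]);
translate([156, 552, 208]) cube([730, 281, 208]);
translate([156, 833, 416]) cube([730, 281, 208]);
translate([156, 1114, 624]) cube([730, 281, 208]);
translate([156, 1395, 832]) cube([730, 281, 208]);


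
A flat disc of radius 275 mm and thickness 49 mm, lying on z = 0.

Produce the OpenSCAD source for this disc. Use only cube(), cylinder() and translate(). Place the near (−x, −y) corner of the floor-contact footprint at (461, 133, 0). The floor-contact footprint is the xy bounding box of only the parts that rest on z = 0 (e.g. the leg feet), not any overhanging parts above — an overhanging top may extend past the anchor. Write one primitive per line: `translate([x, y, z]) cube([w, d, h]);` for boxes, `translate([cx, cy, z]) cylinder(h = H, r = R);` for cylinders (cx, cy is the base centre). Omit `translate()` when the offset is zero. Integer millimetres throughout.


translate([736, 408, 0]) cylinder(h = 49, r = 275);
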